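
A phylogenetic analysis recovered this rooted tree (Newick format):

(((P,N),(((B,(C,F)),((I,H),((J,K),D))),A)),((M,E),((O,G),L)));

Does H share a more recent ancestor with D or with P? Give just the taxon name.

The MRCA of H and D subtends ((I,H),((J,K),D)) (5 taxa).
The MRCA of H and P subtends ((P,N),(((B,(C,F)),((I,H),((J,K),D))),A)) (11 taxa).
The first is nested inside the second, so H shares a more recent common ancestor with D.

D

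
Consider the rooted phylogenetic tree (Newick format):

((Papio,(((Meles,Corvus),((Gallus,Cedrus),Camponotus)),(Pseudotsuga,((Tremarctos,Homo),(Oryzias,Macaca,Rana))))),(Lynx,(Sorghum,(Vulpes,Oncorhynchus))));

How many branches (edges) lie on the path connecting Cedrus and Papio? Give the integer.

The MRCA of Cedrus and Papio is the node subtending (Papio,(((Meles,Corvus),((Gallus,Cedrus),Camponotus)),(Pseudotsuga,((Tremarctos,Homo),(Oryzias,Macaca,Rana))))).
From Cedrus up to that node: 5 branches. From Papio up to the same node: 1 branch. Total: 5 + 1 = 6.

6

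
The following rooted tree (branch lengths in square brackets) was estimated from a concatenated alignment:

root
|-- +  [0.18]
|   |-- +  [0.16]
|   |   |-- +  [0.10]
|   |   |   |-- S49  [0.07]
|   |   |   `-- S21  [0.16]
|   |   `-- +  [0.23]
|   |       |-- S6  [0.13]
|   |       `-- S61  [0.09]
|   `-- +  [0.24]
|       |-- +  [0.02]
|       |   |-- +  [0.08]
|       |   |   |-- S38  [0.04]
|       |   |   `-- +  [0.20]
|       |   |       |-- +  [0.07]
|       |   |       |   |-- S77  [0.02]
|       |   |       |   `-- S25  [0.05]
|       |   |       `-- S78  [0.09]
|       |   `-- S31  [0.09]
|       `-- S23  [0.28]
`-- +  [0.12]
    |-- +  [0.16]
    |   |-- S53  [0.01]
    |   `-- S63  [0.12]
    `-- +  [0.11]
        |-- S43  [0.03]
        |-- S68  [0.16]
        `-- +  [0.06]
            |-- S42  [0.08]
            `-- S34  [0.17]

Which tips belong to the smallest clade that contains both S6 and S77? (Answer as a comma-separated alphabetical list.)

S21, S23, S25, S31, S38, S49, S6, S61, S77, S78

Tracing S6: it sits inside (S6,S61).
Tracing S77: it sits inside (S77,S25).
The smallest clade enclosing both is (((S49,S21),(S6,S61)),(((S38,((S77,S25),S78)),S31),S23)); the answer is its 10 terminal taxa in alphabetical order.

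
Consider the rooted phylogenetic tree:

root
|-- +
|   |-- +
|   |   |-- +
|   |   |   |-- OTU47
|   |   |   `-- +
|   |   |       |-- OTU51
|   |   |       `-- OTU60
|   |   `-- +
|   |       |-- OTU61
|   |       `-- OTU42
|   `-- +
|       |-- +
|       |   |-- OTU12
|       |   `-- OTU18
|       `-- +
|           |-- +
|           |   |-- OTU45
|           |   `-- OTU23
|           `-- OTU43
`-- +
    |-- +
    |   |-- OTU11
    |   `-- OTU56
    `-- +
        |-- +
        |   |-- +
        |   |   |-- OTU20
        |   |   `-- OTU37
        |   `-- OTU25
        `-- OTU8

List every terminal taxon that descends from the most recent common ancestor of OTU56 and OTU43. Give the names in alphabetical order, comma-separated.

Tracing OTU56: it sits inside (OTU11,OTU56).
Tracing OTU43: it sits inside ((OTU45,OTU23),OTU43).
The smallest clade enclosing both is the whole tree (their MRCA is the root), so the answer is all 16 tips in alphabetical order.

OTU11, OTU12, OTU18, OTU20, OTU23, OTU25, OTU37, OTU42, OTU43, OTU45, OTU47, OTU51, OTU56, OTU60, OTU61, OTU8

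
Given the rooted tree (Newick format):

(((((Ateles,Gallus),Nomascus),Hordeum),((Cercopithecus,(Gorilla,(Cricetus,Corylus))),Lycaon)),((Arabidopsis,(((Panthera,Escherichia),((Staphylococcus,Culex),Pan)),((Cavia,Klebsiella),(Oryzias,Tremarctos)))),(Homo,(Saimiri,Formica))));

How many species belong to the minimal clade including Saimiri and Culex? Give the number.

13

The MRCA of Saimiri and Culex is the node subtending ((Arabidopsis,(((Panthera,Escherichia),((Staphylococcus,Culex),Pan)),((Cavia,Klebsiella),(Oryzias,Tremarctos)))),(Homo,(Saimiri,Formica))).
That clade contains 13 terminal taxa: Arabidopsis, Cavia, Culex, Escherichia, Formica, Homo, Klebsiella, Oryzias, Pan, Panthera, Saimiri, Staphylococcus, Tremarctos.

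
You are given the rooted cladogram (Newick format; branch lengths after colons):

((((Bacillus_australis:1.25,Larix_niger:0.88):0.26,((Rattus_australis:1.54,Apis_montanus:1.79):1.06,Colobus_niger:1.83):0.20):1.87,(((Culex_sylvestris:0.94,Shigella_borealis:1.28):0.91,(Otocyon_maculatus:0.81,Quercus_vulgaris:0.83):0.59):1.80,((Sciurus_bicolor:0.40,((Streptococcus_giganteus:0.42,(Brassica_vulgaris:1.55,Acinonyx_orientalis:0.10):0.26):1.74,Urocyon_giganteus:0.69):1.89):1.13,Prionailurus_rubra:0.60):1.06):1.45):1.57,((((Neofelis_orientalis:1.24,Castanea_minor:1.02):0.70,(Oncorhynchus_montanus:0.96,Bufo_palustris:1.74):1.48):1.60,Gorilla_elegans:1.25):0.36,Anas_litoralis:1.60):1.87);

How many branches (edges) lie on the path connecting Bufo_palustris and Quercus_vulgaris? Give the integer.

10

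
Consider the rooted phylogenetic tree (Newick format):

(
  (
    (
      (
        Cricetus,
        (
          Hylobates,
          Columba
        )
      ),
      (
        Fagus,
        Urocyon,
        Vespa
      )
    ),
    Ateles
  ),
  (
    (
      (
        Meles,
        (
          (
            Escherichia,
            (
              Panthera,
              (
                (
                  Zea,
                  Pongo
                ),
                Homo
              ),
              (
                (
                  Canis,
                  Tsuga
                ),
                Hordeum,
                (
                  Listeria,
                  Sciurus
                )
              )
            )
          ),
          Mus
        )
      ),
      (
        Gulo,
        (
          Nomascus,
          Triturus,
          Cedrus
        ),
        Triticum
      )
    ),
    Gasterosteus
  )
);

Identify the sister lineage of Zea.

Pongo

Zea attaches to the tree at the node subtending (Zea,Pongo).
The other lineage descending from that same node — the sister group — is the single tip Pongo.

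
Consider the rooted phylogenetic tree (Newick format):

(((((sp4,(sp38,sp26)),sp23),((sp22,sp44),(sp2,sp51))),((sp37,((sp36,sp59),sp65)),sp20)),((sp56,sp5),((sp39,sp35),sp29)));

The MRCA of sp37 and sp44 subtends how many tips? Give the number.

The MRCA of sp37 and sp44 is the node subtending ((((sp4,(sp38,sp26)),sp23),((sp22,sp44),(sp2,sp51))),((sp37,((sp36,sp59),sp65)),sp20)).
That clade contains 13 terminal taxa: sp2, sp20, sp22, sp23, sp26, sp36, sp37, sp38, sp4, sp44, sp51, sp59, sp65.

13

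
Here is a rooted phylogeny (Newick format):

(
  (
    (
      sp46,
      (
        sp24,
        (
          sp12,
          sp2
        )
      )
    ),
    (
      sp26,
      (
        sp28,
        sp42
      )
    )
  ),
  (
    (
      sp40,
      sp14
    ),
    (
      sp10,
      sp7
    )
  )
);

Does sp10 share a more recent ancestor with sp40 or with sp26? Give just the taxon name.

The MRCA of sp10 and sp40 subtends ((sp40,sp14),(sp10,sp7)) (4 taxa).
The MRCA of sp10 and sp26 is the root, subtending the entire tree (11 taxa).
The first is nested inside the second, so sp10 shares a more recent common ancestor with sp40.

sp40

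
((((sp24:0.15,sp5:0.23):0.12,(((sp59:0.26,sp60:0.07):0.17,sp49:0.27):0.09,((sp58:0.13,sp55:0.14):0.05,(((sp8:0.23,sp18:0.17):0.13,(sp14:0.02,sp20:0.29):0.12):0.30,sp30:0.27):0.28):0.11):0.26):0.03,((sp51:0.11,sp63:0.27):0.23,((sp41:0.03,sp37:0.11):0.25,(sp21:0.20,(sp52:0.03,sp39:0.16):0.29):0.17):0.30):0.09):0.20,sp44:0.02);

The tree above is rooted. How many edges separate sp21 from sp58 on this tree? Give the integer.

The MRCA of sp21 and sp58 is the node subtending (((sp24,sp5),(((sp59,sp60),sp49),((sp58,sp55),(((sp8,sp18),(sp14,sp20)),sp30)))),((sp51,sp63),((sp41,sp37),(sp21,(sp52,sp39))))).
From sp21 up to that node: 4 branches. From sp58 up to the same node: 5 branches. Total: 4 + 5 = 9.

9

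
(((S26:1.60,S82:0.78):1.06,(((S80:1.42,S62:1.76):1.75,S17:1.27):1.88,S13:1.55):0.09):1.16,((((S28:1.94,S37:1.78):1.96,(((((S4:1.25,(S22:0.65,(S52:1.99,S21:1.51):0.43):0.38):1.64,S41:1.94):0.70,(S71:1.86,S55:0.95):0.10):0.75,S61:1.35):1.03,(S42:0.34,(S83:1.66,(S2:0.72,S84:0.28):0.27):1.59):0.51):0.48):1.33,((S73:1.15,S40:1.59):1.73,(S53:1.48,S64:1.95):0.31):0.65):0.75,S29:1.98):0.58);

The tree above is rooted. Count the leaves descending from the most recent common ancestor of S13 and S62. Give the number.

The MRCA of S13 and S62 is the node subtending (((S80,S62),S17),S13).
That clade contains 4 terminal taxa: S13, S17, S62, S80.

4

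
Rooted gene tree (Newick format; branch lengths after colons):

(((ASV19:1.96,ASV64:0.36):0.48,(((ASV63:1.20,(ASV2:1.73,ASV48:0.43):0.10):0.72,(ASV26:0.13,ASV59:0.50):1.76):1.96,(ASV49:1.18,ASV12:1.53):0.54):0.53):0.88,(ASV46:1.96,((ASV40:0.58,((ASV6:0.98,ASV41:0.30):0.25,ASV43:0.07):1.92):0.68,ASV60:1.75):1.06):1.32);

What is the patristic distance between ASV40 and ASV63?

8.93

The path runs ASV40 → … → MRCA → … → ASV63; the MRCA is the root of the tree.
Branch lengths along that path: 0.58 + 0.68 + 1.06 + 1.32 + 0.88 + 0.53 + 1.96 + 0.72 + 1.20 = 8.93.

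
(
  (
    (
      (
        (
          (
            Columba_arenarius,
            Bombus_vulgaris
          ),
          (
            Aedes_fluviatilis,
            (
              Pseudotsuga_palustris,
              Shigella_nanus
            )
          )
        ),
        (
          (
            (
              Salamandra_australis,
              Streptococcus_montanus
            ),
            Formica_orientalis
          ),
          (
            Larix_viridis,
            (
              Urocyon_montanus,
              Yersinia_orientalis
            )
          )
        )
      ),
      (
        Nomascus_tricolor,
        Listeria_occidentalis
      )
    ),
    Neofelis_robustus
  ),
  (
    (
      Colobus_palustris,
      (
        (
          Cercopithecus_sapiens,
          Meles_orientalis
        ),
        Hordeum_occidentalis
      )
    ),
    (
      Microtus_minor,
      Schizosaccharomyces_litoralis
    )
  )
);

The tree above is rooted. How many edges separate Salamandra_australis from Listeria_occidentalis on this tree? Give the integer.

7

The MRCA of Salamandra_australis and Listeria_occidentalis is the node subtending ((((Columba_arenarius,Bombus_vulgaris),(Aedes_fluviatilis,(Pseudotsuga_palustris,Shigella_nanus))),(((Salamandra_australis,Streptococcus_montanus),Formica_orientalis),(Larix_viridis,(Urocyon_montanus,Yersinia_orientalis)))),(Nomascus_tricolor,Listeria_occidentalis)).
From Salamandra_australis up to that node: 5 branches. From Listeria_occidentalis up to the same node: 2 branches. Total: 5 + 2 = 7.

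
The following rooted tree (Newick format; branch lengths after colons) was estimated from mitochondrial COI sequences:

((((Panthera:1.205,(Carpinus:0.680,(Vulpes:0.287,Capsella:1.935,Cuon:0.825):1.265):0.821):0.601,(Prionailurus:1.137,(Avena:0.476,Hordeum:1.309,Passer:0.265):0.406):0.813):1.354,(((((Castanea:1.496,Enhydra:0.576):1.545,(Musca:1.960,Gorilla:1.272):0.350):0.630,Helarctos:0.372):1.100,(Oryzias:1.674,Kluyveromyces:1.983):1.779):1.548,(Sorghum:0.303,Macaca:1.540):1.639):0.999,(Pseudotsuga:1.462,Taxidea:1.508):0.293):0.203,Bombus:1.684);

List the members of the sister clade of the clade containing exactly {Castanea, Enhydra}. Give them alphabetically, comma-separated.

Gorilla, Musca

The clade containing exactly {Castanea, Enhydra} attaches to the tree at the node subtending ((Castanea,Enhydra),(Musca,Gorilla)).
The other lineage descending from that same node — the sister group — is (Musca,Gorilla); its 2 tips in alphabetical order are the answer.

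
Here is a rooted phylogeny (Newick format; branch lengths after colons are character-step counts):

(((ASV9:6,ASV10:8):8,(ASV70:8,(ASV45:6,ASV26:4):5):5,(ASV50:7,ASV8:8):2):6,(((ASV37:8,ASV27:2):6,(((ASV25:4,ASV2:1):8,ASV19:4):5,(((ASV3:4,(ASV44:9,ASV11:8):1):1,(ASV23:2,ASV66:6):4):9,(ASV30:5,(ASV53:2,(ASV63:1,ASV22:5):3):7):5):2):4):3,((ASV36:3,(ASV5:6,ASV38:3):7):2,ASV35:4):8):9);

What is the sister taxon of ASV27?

ASV37

ASV27 attaches to the tree at the node subtending (ASV37,ASV27).
The other lineage descending from that same node — the sister group — is the single tip ASV37.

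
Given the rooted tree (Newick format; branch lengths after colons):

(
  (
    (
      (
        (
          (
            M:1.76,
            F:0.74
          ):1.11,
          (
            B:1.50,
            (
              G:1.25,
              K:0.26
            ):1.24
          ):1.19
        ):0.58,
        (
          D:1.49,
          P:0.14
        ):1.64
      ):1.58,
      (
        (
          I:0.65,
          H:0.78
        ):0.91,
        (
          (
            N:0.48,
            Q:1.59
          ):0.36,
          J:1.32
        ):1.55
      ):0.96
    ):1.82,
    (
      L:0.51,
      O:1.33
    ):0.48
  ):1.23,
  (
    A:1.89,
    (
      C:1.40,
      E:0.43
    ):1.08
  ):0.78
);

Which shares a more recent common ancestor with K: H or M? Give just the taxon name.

M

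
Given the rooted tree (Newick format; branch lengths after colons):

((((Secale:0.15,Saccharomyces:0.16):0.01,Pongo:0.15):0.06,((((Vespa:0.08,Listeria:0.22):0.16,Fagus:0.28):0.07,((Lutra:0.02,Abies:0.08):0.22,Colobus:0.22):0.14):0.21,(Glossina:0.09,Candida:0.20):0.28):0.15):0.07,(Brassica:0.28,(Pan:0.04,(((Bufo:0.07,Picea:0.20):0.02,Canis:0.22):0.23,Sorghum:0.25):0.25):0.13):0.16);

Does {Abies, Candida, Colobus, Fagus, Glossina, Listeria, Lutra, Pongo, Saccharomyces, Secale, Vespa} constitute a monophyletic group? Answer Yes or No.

Yes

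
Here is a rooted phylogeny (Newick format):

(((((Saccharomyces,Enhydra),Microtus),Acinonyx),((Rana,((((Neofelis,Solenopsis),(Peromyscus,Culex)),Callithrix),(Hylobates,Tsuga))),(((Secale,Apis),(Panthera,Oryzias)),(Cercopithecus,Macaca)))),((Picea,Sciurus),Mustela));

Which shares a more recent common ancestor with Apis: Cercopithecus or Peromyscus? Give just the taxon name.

Cercopithecus

The MRCA of Apis and Cercopithecus subtends (((Secale,Apis),(Panthera,Oryzias)),(Cercopithecus,Macaca)) (6 taxa).
The MRCA of Apis and Peromyscus subtends ((Rana,((((Neofelis,Solenopsis),(Peromyscus,Culex)),Callithrix),(Hylobates,Tsuga))),(((Secale,Apis),(Panthera,Oryzias)),(Cercopithecus,Macaca))) (14 taxa).
The first is nested inside the second, so Apis shares a more recent common ancestor with Cercopithecus.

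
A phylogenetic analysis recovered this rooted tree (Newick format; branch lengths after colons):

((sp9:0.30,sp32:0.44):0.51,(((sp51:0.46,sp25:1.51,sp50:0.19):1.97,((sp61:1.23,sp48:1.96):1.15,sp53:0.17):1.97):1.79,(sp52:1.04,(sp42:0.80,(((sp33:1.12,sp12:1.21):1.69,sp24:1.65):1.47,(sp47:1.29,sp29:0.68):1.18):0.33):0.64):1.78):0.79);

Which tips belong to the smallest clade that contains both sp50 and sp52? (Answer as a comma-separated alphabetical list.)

Tracing sp50: it sits inside (sp51,sp25,sp50).
Tracing sp52: it sits inside (sp52,(sp42,(((sp33,sp12),sp24),(sp47,sp29)))).
The smallest clade enclosing both is (((sp51,sp25,sp50),((sp61,sp48),sp53)),(sp52,(sp42,(((sp33,sp12),sp24),(sp47,sp29))))); the answer is its 13 terminal taxa in alphabetical order.

sp12, sp24, sp25, sp29, sp33, sp42, sp47, sp48, sp50, sp51, sp52, sp53, sp61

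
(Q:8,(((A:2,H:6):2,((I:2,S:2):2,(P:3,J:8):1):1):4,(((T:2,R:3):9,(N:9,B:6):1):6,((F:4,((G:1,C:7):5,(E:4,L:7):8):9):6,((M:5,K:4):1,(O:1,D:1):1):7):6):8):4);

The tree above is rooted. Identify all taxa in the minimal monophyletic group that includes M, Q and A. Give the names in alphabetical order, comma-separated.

A, B, C, D, E, F, G, H, I, J, K, L, M, N, O, P, Q, R, S, T

Tracing M: it sits inside (M,K).
Tracing Q: it attaches directly to the root.
Tracing A: it sits inside (A,H).
The smallest clade enclosing all 3 is the whole tree (their MRCA is the root), so the answer is all 20 tips in alphabetical order.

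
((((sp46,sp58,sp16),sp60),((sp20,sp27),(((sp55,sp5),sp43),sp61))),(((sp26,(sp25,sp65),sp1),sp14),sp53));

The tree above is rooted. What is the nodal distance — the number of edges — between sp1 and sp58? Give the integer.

8

The MRCA of sp1 and sp58 is the root of the tree.
From sp1 up to that node: 4 branches. From sp58 up to the same node: 4 branches. Total: 4 + 4 = 8.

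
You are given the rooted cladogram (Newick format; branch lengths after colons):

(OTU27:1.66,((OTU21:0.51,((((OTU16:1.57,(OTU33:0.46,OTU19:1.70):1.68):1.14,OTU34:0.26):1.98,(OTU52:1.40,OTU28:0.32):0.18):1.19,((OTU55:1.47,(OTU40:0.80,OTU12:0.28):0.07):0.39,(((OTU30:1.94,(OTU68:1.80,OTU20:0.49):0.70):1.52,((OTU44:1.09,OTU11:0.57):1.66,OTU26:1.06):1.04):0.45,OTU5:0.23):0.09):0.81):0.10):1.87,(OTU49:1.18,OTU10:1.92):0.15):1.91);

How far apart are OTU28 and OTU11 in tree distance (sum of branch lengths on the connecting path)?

The path runs OTU28 → … → MRCA → … → OTU11; the MRCA is the node subtending ((((OTU16,(OTU33,OTU19)),OTU34),(OTU52,OTU28)),((OTU55,(OTU40,OTU12)),(((OTU30,(OTU68,OTU20)),((OTU44,OTU11),OTU26)),OTU5))).
Branch lengths along that path: 0.32 + 0.18 + 1.19 + 0.81 + 0.09 + 0.45 + 1.04 + 1.66 + 0.57 = 6.31.

6.31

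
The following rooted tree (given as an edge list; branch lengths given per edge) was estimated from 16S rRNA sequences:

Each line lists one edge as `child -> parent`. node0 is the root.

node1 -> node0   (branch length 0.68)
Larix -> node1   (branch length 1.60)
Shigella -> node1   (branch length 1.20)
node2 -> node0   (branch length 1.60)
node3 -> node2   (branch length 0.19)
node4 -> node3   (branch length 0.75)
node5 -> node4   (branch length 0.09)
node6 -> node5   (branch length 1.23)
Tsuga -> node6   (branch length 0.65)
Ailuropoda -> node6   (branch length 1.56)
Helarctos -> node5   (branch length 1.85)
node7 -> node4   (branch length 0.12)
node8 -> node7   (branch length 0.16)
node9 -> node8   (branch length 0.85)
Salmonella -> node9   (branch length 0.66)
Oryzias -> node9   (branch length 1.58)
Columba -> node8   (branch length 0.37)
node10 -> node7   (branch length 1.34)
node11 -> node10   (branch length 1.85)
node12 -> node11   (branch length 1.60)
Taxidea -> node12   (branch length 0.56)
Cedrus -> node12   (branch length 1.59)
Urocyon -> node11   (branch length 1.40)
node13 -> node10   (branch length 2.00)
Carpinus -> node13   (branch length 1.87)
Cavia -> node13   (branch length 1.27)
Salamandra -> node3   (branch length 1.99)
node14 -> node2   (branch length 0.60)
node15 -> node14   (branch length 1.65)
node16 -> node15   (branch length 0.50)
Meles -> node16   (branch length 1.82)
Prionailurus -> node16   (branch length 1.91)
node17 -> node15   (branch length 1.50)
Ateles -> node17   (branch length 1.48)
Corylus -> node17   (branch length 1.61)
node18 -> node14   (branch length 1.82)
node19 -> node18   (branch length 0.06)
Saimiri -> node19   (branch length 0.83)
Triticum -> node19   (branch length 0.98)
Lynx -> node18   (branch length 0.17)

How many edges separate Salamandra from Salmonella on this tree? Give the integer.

The MRCA of Salamandra and Salmonella is the node subtending ((((Tsuga,Ailuropoda),Helarctos),(((Salmonella,Oryzias),Columba),(((Taxidea,Cedrus),Urocyon),(Carpinus,Cavia)))),Salamandra).
From Salamandra up to that node: 1 branch. From Salmonella up to the same node: 5 branches. Total: 1 + 5 = 6.

6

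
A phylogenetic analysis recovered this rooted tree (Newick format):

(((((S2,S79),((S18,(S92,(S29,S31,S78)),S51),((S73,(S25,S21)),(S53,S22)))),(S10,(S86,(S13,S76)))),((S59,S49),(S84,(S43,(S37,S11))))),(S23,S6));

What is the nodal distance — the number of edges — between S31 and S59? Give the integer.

The MRCA of S31 and S59 is the node subtending ((((S2,S79),((S18,(S92,(S29,S31,S78)),S51),((S73,(S25,S21)),(S53,S22)))),(S10,(S86,(S13,S76)))),((S59,S49),(S84,(S43,(S37,S11))))).
From S31 up to that node: 7 branches. From S59 up to the same node: 3 branches. Total: 7 + 3 = 10.

10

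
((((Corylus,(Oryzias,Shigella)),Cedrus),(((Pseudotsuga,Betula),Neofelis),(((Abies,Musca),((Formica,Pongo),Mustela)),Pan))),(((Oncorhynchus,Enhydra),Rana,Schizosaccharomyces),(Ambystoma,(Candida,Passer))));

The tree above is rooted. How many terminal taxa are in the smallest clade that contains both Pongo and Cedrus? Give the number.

13

The MRCA of Pongo and Cedrus is the node subtending (((Corylus,(Oryzias,Shigella)),Cedrus),(((Pseudotsuga,Betula),Neofelis),(((Abies,Musca),((Formica,Pongo),Mustela)),Pan))).
That clade contains 13 terminal taxa: Abies, Betula, Cedrus, Corylus, Formica, Musca, Mustela, Neofelis, Oryzias, Pan, Pongo, Pseudotsuga, Shigella.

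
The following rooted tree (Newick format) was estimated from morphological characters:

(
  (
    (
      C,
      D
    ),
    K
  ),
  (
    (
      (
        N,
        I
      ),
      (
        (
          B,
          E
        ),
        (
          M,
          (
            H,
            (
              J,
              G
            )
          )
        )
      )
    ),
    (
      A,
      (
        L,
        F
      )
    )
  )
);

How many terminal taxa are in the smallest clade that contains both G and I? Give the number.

The MRCA of G and I is the node subtending ((N,I),((B,E),(M,(H,(J,G))))).
That clade contains 8 terminal taxa: B, E, G, H, I, J, M, N.

8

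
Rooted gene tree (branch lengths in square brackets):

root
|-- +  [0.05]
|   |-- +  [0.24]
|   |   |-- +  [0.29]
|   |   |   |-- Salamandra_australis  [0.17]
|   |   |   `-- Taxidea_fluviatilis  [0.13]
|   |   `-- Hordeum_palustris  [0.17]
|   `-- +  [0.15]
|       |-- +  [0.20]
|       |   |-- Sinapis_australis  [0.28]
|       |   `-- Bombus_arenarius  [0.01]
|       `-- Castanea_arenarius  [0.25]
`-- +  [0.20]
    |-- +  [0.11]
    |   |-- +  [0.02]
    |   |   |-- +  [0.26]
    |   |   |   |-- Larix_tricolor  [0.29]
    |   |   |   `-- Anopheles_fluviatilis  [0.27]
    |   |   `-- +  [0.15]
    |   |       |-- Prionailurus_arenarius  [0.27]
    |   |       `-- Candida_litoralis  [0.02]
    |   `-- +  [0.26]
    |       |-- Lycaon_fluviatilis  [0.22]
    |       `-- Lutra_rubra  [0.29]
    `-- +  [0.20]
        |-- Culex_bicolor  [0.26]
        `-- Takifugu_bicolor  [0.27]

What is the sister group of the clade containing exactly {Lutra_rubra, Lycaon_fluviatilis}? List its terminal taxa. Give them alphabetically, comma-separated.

Anopheles_fluviatilis, Candida_litoralis, Larix_tricolor, Prionailurus_arenarius

The clade containing exactly {Lutra_rubra, Lycaon_fluviatilis} attaches to the tree at the node subtending (((Larix_tricolor,Anopheles_fluviatilis),(Prionailurus_arenarius,Candida_litoralis)),(Lycaon_fluviatilis,Lutra_rubra)).
The other lineage descending from that same node — the sister group — is ((Larix_tricolor,Anopheles_fluviatilis),(Prionailurus_arenarius,Candida_litoralis)); its 4 tips in alphabetical order are the answer.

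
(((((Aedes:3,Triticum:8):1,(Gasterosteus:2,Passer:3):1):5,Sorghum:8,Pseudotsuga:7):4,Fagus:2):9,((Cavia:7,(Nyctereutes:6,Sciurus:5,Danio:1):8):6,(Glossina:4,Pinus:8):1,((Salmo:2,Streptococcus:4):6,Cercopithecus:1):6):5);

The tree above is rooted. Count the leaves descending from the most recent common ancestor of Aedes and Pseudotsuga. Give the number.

6

The MRCA of Aedes and Pseudotsuga is the node subtending (((Aedes,Triticum),(Gasterosteus,Passer)),Sorghum,Pseudotsuga).
That clade contains 6 terminal taxa: Aedes, Gasterosteus, Passer, Pseudotsuga, Sorghum, Triticum.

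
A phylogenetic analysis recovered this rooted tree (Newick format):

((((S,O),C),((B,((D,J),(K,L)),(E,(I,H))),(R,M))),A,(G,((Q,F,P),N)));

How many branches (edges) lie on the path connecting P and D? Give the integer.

10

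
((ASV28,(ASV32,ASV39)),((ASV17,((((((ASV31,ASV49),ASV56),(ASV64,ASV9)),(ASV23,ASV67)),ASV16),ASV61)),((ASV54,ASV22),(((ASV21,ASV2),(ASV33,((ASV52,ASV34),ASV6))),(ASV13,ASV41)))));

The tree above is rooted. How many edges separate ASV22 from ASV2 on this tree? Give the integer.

6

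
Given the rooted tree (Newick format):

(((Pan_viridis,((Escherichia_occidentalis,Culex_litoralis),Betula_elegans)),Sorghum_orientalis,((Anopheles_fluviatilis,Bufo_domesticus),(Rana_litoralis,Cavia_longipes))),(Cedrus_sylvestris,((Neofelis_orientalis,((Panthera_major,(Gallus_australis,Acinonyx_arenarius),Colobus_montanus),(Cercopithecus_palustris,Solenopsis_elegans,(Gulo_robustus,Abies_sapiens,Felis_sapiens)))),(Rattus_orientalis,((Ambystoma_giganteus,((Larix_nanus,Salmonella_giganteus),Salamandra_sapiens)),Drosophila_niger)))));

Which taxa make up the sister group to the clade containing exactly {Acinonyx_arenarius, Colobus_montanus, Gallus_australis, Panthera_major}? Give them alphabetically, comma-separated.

The clade containing exactly {Acinonyx_arenarius, Colobus_montanus, Gallus_australis, Panthera_major} attaches to the tree at the node subtending ((Panthera_major,(Gallus_australis,Acinonyx_arenarius),Colobus_montanus),(Cercopithecus_palustris,Solenopsis_elegans,(Gulo_robustus,Abies_sapiens,Felis_sapiens))).
The other lineage descending from that same node — the sister group — is (Cercopithecus_palustris,Solenopsis_elegans,(Gulo_robustus,Abies_sapiens,Felis_sapiens)); its 5 tips in alphabetical order are the answer.

Abies_sapiens, Cercopithecus_palustris, Felis_sapiens, Gulo_robustus, Solenopsis_elegans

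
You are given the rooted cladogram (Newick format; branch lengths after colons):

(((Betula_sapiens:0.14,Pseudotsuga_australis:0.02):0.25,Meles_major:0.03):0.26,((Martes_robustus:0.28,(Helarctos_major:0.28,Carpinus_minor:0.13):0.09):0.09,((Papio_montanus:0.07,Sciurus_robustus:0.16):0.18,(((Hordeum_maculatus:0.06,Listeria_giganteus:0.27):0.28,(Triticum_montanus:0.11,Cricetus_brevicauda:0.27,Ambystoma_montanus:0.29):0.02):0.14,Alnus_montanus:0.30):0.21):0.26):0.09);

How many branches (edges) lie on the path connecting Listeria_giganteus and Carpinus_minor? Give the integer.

The MRCA of Listeria_giganteus and Carpinus_minor is the node subtending ((Martes_robustus,(Helarctos_major,Carpinus_minor)),((Papio_montanus,Sciurus_robustus),(((Hordeum_maculatus,Listeria_giganteus),(Triticum_montanus,Cricetus_brevicauda,Ambystoma_montanus)),Alnus_montanus))).
From Listeria_giganteus up to that node: 5 branches. From Carpinus_minor up to the same node: 3 branches. Total: 5 + 3 = 8.

8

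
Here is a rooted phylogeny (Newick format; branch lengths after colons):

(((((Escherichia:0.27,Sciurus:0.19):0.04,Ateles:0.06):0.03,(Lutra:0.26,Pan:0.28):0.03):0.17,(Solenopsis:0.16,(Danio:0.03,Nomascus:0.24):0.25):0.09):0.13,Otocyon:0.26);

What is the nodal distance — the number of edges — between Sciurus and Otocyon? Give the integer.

6

The MRCA of Sciurus and Otocyon is the root of the tree.
From Sciurus up to that node: 5 branches. From Otocyon up to the same node: 1 branch. Total: 5 + 1 = 6.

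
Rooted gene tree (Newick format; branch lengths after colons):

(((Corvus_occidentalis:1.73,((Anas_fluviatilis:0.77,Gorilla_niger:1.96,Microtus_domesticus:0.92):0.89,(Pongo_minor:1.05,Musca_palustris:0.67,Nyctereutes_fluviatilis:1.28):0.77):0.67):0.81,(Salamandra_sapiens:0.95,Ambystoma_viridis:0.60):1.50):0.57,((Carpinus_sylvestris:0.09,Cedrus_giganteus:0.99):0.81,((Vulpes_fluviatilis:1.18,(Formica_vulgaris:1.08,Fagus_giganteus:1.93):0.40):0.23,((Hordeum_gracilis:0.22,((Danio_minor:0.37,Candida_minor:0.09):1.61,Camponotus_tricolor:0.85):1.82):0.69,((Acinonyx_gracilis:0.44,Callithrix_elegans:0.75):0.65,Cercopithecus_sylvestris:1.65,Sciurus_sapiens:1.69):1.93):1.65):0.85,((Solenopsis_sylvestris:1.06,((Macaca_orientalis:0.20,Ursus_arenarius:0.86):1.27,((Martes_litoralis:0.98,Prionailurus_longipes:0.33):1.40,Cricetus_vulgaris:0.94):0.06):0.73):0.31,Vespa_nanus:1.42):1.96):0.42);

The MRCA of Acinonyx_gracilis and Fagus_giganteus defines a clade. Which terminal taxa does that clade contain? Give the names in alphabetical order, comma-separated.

Acinonyx_gracilis, Callithrix_elegans, Camponotus_tricolor, Candida_minor, Cercopithecus_sylvestris, Danio_minor, Fagus_giganteus, Formica_vulgaris, Hordeum_gracilis, Sciurus_sapiens, Vulpes_fluviatilis

Tracing Acinonyx_gracilis: it sits inside (Acinonyx_gracilis,Callithrix_elegans).
Tracing Fagus_giganteus: it sits inside (Formica_vulgaris,Fagus_giganteus).
The smallest clade enclosing both is ((Vulpes_fluviatilis,(Formica_vulgaris,Fagus_giganteus)),((Hordeum_gracilis,((Danio_minor,Candida_minor),Camponotus_tricolor)),((Acinonyx_gracilis,Callithrix_elegans),Cercopithecus_sylvestris,Sciurus_sapiens))); the answer is its 11 terminal taxa in alphabetical order.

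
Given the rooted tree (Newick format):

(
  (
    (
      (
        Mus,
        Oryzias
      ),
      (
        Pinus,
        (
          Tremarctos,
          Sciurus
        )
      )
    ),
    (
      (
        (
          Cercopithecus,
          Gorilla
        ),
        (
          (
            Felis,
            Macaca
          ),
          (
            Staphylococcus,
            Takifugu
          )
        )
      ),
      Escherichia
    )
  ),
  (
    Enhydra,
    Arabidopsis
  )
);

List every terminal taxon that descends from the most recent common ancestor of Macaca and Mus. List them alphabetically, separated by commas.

Tracing Macaca: it sits inside (Felis,Macaca).
Tracing Mus: it sits inside (Mus,Oryzias).
The smallest clade enclosing both is (((Mus,Oryzias),(Pinus,(Tremarctos,Sciurus))),(((Cercopithecus,Gorilla),((Felis,Macaca),(Staphylococcus,Takifugu))),Escherichia)); the answer is its 12 terminal taxa in alphabetical order.

Cercopithecus, Escherichia, Felis, Gorilla, Macaca, Mus, Oryzias, Pinus, Sciurus, Staphylococcus, Takifugu, Tremarctos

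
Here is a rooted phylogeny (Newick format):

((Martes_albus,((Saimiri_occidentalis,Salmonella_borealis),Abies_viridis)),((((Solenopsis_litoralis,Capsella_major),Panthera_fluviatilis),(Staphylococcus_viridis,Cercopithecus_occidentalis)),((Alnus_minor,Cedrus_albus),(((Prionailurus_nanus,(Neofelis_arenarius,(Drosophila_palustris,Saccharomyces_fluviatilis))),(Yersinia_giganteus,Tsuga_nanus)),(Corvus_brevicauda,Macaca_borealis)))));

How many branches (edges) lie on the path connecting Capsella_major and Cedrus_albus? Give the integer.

7

The MRCA of Capsella_major and Cedrus_albus is the node subtending ((((Solenopsis_litoralis,Capsella_major),Panthera_fluviatilis),(Staphylococcus_viridis,Cercopithecus_occidentalis)),((Alnus_minor,Cedrus_albus),(((Prionailurus_nanus,(Neofelis_arenarius,(Drosophila_palustris,Saccharomyces_fluviatilis))),(Yersinia_giganteus,Tsuga_nanus)),(Corvus_brevicauda,Macaca_borealis)))).
From Capsella_major up to that node: 4 branches. From Cedrus_albus up to the same node: 3 branches. Total: 4 + 3 = 7.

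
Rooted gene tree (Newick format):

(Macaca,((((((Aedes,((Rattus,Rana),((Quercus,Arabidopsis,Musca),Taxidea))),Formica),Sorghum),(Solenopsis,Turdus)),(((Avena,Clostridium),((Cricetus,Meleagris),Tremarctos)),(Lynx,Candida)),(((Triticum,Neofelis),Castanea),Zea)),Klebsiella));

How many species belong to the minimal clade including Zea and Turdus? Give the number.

22

The MRCA of Zea and Turdus is the node subtending (((((Aedes,((Rattus,Rana),((Quercus,Arabidopsis,Musca),Taxidea))),Formica),Sorghum),(Solenopsis,Turdus)),(((Avena,Clostridium),((Cricetus,Meleagris),Tremarctos)),(Lynx,Candida)),(((Triticum,Neofelis),Castanea),Zea)).
That clade contains 22 terminal taxa: Aedes, Arabidopsis, Avena, Candida, Castanea, Clostridium, Cricetus, Formica, Lynx, Meleagris, Musca, Neofelis, Quercus, Rana, Rattus, Solenopsis, Sorghum, Taxidea, Tremarctos, Triticum, Turdus, Zea.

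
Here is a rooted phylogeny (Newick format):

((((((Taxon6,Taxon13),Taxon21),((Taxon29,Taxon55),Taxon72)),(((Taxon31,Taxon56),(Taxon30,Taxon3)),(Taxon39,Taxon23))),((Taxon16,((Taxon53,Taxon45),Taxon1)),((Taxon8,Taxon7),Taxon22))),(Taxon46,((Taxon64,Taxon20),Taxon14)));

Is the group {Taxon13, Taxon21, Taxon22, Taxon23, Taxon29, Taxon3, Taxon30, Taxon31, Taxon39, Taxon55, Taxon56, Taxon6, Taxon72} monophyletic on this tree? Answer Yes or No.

No

The MRCA of the listed taxa subtends (((((Taxon6,Taxon13),Taxon21),((Taxon29,Taxon55),Taxon72)),(((Taxon31,Taxon56),(Taxon30,Taxon3)),(Taxon39,Taxon23))),((Taxon16,((Taxon53,Taxon45),Taxon1)),((Taxon8,Taxon7),Taxon22))).
That clade also contains Taxon1, Taxon16, Taxon45, Taxon53, Taxon7, Taxon8, which are not in the proposed group, so the group is not monophyletic.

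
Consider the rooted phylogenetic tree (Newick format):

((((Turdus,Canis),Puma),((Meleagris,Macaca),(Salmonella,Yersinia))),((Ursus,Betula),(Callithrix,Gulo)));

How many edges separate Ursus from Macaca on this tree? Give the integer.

7

The MRCA of Ursus and Macaca is the root of the tree.
From Ursus up to that node: 3 branches. From Macaca up to the same node: 4 branches. Total: 3 + 4 = 7.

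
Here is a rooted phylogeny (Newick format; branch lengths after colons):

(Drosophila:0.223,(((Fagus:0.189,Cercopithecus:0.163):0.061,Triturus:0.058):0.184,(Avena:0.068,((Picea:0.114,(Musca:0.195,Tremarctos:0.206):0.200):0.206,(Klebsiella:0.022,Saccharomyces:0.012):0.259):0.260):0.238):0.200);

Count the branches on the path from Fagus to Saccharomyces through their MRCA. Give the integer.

7

The MRCA of Fagus and Saccharomyces is the node subtending (((Fagus,Cercopithecus),Triturus),(Avena,((Picea,(Musca,Tremarctos)),(Klebsiella,Saccharomyces)))).
From Fagus up to that node: 3 branches. From Saccharomyces up to the same node: 4 branches. Total: 3 + 4 = 7.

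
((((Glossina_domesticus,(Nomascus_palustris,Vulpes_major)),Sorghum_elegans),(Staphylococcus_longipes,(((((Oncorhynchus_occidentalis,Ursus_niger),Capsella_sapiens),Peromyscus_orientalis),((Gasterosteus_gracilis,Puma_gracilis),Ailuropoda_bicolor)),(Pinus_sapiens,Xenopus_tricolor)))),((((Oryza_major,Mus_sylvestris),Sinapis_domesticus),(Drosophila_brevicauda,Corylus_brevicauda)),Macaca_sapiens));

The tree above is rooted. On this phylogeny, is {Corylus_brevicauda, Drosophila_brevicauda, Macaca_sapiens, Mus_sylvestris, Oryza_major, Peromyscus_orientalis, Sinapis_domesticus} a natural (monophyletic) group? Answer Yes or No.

The MRCA of the listed taxa is the root, so the smallest clade containing them is the whole tree.
That clade also contains Ailuropoda_bicolor, Capsella_sapiens, Gasterosteus_gracilis, Glossina_domesticus, Nomascus_palustris, Oncorhynchus_occidentalis, Pinus_sapiens, Puma_gracilis, Sorghum_elegans, Staphylococcus_longipes, Ursus_niger, Vulpes_major, Xenopus_tricolor, which are not in the proposed group, so the group is not monophyletic.

No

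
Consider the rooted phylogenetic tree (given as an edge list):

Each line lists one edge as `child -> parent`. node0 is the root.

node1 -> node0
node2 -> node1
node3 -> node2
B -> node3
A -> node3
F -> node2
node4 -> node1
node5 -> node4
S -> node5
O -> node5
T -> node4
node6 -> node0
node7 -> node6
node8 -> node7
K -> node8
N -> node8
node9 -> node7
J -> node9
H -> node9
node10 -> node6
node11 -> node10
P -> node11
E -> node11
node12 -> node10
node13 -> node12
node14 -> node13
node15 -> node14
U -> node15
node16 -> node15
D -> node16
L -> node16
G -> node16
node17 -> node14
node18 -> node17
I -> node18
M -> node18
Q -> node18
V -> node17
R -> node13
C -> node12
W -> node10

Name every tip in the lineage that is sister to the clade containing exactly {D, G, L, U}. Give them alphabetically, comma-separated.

I, M, Q, V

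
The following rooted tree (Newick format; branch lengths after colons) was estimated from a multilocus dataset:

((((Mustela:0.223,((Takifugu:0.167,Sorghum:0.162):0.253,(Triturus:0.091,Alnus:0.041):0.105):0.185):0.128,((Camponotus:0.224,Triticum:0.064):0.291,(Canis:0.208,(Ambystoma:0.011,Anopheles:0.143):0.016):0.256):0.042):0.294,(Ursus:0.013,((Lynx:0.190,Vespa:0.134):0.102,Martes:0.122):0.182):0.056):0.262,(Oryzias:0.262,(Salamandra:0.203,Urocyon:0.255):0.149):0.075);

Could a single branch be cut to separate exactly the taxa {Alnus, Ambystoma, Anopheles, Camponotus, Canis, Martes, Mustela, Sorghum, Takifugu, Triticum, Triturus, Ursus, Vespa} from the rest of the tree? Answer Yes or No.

The MRCA of the listed taxa subtends (((Mustela,((Takifugu,Sorghum),(Triturus,Alnus))),((Camponotus,Triticum),(Canis,(Ambystoma,Anopheles)))),(Ursus,((Lynx,Vespa),Martes))).
That clade also contains Lynx, which is not in the proposed group, so the group is not monophyletic.

No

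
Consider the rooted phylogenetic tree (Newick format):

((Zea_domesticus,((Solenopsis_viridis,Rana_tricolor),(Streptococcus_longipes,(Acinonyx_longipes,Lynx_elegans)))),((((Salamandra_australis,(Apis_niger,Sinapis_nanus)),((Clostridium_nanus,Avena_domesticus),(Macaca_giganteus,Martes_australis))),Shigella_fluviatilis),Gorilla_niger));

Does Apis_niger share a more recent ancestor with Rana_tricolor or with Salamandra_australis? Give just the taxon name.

Salamandra_australis

The MRCA of Apis_niger and Salamandra_australis subtends (Salamandra_australis,(Apis_niger,Sinapis_nanus)) (3 taxa).
The MRCA of Apis_niger and Rana_tricolor is the root, subtending the entire tree (15 taxa).
The first is nested inside the second, so Apis_niger shares a more recent common ancestor with Salamandra_australis.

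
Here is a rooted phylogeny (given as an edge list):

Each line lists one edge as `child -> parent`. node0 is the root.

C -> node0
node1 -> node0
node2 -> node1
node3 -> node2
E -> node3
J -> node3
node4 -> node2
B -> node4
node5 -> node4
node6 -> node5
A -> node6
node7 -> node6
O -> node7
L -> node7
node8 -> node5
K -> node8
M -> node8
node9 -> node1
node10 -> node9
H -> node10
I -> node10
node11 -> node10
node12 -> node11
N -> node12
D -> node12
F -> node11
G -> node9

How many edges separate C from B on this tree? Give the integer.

5

The MRCA of C and B is the root of the tree.
From C up to that node: 1 branch. From B up to the same node: 4 branches. Total: 1 + 4 = 5.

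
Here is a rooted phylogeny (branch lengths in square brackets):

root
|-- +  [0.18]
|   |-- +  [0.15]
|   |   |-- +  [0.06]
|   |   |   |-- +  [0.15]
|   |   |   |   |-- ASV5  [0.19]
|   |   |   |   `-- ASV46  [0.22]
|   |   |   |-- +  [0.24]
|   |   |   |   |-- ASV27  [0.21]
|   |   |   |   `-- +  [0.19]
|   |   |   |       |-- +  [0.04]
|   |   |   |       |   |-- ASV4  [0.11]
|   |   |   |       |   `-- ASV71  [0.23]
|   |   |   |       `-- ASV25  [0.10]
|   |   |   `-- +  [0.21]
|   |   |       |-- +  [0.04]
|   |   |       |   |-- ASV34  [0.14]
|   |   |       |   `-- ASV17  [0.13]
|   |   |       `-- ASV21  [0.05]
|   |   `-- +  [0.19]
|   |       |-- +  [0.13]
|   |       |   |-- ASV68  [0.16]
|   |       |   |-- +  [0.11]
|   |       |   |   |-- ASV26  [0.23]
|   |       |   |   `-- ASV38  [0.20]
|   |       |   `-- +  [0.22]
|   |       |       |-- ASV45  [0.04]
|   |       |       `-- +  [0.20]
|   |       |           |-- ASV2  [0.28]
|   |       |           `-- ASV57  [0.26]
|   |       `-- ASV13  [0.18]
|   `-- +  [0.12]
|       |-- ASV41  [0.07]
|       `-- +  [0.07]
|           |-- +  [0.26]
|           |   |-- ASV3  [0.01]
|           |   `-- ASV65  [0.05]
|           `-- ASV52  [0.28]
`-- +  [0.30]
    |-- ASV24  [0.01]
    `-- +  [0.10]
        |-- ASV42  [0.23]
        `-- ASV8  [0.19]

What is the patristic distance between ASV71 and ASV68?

1.24

The path runs ASV71 → … → MRCA → … → ASV68; the MRCA is the node subtending (((ASV5,ASV46),(ASV27,((ASV4,ASV71),ASV25)),((ASV34,ASV17),ASV21)),((ASV68,(ASV26,ASV38),(ASV45,(ASV2,ASV57))),ASV13)).
Branch lengths along that path: 0.23 + 0.04 + 0.19 + 0.24 + 0.06 + 0.19 + 0.13 + 0.16 = 1.24.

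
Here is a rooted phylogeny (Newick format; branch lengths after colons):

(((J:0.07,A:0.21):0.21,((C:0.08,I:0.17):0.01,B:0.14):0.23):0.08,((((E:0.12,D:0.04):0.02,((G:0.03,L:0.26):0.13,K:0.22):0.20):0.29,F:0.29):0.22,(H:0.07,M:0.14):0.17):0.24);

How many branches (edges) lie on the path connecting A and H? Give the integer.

The MRCA of A and H is the root of the tree.
From A up to that node: 3 branches. From H up to the same node: 3 branches. Total: 3 + 3 = 6.

6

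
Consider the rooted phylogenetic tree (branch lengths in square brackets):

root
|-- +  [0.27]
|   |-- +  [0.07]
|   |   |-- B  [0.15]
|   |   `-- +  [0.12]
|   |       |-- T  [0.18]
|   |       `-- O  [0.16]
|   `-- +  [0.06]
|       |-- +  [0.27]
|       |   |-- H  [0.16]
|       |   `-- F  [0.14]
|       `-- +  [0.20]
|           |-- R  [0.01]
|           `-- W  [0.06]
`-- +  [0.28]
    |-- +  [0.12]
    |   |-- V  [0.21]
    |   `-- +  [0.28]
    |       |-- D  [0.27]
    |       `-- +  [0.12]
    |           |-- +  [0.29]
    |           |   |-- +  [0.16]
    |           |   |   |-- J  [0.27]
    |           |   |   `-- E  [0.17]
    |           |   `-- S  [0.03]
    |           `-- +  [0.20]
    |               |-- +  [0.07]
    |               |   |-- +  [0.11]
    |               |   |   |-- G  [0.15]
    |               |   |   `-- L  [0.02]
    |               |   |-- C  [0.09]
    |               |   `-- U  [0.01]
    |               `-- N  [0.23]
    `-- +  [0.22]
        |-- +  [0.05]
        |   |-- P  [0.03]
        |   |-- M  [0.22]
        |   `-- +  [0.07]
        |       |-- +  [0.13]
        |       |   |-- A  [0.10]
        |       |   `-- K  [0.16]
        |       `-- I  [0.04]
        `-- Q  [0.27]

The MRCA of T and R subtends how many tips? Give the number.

7

The MRCA of T and R is the node subtending ((B,(T,O)),((H,F),(R,W))).
That clade contains 7 terminal taxa: B, F, H, O, R, T, W.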